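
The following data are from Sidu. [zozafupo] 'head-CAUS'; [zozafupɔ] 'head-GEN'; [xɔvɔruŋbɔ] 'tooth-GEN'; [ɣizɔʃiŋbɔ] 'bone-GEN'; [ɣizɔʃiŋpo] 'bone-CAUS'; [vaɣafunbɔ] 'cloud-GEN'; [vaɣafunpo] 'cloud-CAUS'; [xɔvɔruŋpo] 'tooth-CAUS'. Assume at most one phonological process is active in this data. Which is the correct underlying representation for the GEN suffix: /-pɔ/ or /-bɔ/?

/-bɔ/

The GEN suffix surfaces as [-bɔ] and [-pɔ], depending on the final segment of the stem.
By contrast the CAUS suffix keeps its initial [p] throughout — that segment must be underlying.
So the underlying form is /-bɔ/, and voiced stops become voiceless after a vowel.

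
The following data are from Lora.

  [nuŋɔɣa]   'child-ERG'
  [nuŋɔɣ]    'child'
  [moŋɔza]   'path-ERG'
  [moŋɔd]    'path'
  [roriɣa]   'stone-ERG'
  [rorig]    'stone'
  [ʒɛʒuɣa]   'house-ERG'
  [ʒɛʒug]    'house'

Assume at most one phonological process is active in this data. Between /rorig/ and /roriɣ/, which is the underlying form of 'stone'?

'stone' shows [ɣ] ~ [g] at the end of the stem ([roriɣa] vs [rorig]).
Compare 'child', with invariant [ɣ] in [nuŋɔɣa] and [nuŋɔɣ]: an analysis with underlying /ɣ/ and a rule producing [g] in isolation would wrongly predict alternation here too.
So /g/ is underlying, and a rule of intervocalic spirantization — voiced stops become fricatives between vowels — gives [ɣ].

/rorig/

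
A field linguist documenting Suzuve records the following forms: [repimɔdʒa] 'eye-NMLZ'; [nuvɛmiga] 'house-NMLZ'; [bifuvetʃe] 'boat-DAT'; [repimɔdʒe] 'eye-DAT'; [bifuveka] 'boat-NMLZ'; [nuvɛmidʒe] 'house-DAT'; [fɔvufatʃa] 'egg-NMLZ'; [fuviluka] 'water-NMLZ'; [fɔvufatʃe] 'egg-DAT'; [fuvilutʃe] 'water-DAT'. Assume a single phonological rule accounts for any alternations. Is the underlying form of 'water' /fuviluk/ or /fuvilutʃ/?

In [fuviluka] and [fuvilutʃe] the final segment of 'water' alternates: [k] ~ [tʃ].
But 'egg' keeps [tʃ] in both environments ([fɔvufatʃa], [fɔvufatʃe]), so there is no rule changing /tʃ/ to [k] before the NMLZ suffix.
The underlying segment must be /k/; /k/ and /g/ become palato-alveolar [tʃ] and [dʒ] before a front vowel, yielding [tʃ] there.

/fuviluk/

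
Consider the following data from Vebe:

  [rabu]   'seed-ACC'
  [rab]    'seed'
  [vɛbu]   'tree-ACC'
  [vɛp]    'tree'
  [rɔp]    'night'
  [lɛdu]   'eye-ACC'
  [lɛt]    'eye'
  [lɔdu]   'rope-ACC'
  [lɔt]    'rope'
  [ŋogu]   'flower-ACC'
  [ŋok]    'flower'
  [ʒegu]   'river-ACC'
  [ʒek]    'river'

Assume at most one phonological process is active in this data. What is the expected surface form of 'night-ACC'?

The root 'tree' surfaces as [vɛbu] and [vɛp], with a stem-final [b] ~ [p] alternation.
The stem 'seed' ([rabu], [rab]) shows [b] unchanged in both environments, so [b] cannot be basic with [p] derived in isolation.
Therefore /p/ is basic and [b] is derived by intervocalic voicing (voiceless stops become voiced between vowels).
From [rɔp] the stem 'night' is /rɔp/; between vowels this yields [rɔbu].

[rɔbu]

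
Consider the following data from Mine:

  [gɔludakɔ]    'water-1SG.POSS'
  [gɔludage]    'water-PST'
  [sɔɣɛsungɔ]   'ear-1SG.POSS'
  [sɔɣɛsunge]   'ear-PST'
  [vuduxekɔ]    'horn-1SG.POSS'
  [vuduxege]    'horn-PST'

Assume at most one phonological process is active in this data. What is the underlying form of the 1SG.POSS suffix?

/-kɔ/

The 1SG.POSS suffix surfaces as [-gɔ] and [-kɔ], depending on the final segment of the stem.
By contrast the PST suffix keeps its initial [g] throughout — that segment must be underlying.
So the underlying form is /-kɔ/, and voiceless stops become voiced after a nasal.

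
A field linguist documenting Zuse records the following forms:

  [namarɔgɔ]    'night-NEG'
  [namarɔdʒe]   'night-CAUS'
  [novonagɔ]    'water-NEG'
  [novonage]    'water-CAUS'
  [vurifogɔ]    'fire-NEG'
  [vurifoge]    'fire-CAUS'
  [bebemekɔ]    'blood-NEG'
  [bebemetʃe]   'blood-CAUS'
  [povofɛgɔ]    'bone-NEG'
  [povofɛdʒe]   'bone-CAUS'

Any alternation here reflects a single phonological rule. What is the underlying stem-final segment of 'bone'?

/dʒ/

The root 'bone' surfaces as [povofɛgɔ] and [povofɛdʒe], with a stem-final [g] ~ [dʒ] alternation.
The stem 'fire' ([vurifogɔ], [vurifoge]) shows [g] unchanged in both environments, so [g] cannot be basic with [dʒ] derived before the CAUS suffix.
So /dʒ/ is underlying, and a rule of depalatalization — palato-alveolar /tʃ/ and /dʒ/ become [k] and [g] when no front vowel follows — gives [g].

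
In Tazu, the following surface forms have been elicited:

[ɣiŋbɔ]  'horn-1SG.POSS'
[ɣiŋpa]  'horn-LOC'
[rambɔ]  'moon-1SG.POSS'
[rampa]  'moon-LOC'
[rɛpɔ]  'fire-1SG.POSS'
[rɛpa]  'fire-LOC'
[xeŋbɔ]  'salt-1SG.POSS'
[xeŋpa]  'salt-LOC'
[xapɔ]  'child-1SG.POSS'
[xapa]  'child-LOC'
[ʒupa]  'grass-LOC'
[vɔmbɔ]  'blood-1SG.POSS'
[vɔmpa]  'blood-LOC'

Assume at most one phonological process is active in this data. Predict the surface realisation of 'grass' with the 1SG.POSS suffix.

The 1SG.POSS morpheme has two allomorphs, [-bɔ] and [-pɔ].
The LOC suffix, which begins with [p], is invariant after every stem; so [p] is not altered by any rule here.
The 1SG.POSS suffix is therefore /-bɔ/ underlyingly, with post-vocalic devoicing: voiced stops become voiceless after a vowel.
After 'grass', which ends in a vowel, the suffix surfaces as [-pɔ], giving [ʒupɔ].

[ʒupɔ]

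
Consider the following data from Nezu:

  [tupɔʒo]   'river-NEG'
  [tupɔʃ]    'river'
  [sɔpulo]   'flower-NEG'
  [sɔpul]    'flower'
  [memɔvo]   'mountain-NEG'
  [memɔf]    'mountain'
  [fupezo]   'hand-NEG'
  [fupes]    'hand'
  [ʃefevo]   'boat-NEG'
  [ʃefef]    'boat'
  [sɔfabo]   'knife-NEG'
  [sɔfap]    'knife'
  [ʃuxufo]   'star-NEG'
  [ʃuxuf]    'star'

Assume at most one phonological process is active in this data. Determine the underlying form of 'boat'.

/ʃefev/

The stem for 'boat' ends in [v] in [ʃefevo] but [f] in [ʃefef].
The stem 'star' ([ʃuxufo], [ʃuxuf]) shows [f] unchanged in both environments, so [f] cannot be basic with [v] derived before the NEG suffix.
Therefore /v/ is basic and [f] is derived by word-final obstruent devoicing (voiced obstruents become voiceless word-finally).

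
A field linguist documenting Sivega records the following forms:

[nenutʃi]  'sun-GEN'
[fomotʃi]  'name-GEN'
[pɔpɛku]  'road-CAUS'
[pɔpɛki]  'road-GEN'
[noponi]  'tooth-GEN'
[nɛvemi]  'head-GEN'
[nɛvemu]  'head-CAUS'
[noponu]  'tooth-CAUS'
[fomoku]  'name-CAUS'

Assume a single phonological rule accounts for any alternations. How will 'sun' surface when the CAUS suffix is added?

[nenuku]

The stem for 'name' ends in [tʃ] in [fomotʃi] but [k] in [fomoku].
Compare 'road', with invariant [k] in [pɔpɛki] and [pɔpɛku]: an analysis with underlying /k/ and a rule producing [tʃ] before the GEN suffix would wrongly predict alternation here too.
So /tʃ/ is underlying, and a rule of depalatalization — palato-alveolar /tʃ/ becomes [k] when no front vowel follows — gives [k].
The one attested form of 'sun', [nenutʃi], shows underlying /nenutʃ/. Applying the same rule when no front vowel follows gives [nenuku].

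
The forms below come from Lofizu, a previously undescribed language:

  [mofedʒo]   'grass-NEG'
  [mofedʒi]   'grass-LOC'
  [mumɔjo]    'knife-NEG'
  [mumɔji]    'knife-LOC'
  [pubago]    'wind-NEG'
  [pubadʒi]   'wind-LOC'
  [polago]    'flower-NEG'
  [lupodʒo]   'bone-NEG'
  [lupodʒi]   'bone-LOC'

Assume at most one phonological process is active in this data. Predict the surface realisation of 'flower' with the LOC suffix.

In [pubago] and [pubadʒi] the final segment of 'wind' alternates: [g] ~ [dʒ].
Compare 'bone', with invariant [dʒ] in [lupodʒo] and [lupodʒi]: an analysis with underlying /dʒ/ and a rule producing [g] before the NEG suffix would wrongly predict alternation here too.
The underlying segment must be /g/; /g/ becomes palato-alveolar [dʒ] before a front vowel, yielding [dʒ] there.
The one attested form of 'flower', [polago], shows underlying /polag/. Applying the same rule before a front vowel gives [poladʒi].

[poladʒi]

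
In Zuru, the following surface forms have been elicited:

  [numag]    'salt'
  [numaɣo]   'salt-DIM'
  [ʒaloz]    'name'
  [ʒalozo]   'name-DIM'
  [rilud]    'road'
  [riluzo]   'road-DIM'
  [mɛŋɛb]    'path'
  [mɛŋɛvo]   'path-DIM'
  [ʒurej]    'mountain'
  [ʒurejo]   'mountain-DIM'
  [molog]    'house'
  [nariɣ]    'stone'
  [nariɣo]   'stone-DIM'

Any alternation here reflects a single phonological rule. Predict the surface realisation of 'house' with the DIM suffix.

In [numag] and [numaɣo] the final segment of 'salt' alternates: [g] ~ [ɣ].
If /ɣ/ were underlying and a rule turned it into [g] in isolation, 'stone' would also alternate; but it has [ɣ] in both [nariɣ] and [nariɣo].
The alternation reflects intervocalic spirantization: voiced stops become fricatives between vowels. /g/ is underlying.
From [molog] the stem 'house' is /molog/; between vowels this yields [moloɣo].

[moloɣo]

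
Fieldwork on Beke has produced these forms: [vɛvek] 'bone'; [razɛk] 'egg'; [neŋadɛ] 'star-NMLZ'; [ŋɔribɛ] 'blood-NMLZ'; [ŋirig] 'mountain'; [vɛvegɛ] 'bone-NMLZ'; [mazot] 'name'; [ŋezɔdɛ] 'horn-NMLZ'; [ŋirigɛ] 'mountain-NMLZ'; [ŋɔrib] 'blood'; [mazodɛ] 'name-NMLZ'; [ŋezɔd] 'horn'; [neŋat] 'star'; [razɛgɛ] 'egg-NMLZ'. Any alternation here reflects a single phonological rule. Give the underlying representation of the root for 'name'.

/mazot/

In [mazot] and [mazodɛ] the final segment of 'name' alternates: [t] ~ [d].
The stem 'horn' ([ŋezɔd], [ŋezɔdɛ]) shows [d] unchanged in both environments, so [d] cannot be basic with [t] derived in isolation.
The alternation reflects intervocalic voicing: voiceless stops become voiced between vowels. /t/ is underlying.
So 'name' = /mazot/.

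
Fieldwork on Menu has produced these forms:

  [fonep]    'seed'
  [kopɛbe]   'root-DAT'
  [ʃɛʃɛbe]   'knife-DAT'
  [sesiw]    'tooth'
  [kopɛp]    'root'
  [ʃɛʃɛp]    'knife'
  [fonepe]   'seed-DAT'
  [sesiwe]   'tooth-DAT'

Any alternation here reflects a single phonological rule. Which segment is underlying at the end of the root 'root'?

The stem for 'root' ends in [b] in [kopɛbe] but [p] in [kopɛp].
Compare 'seed', with invariant [p] in [fonepe] and [fonep]: an analysis with underlying /p/ and a rule producing [b] before the DAT suffix would wrongly predict alternation here too.
The alternation reflects word-final obstruent devoicing: voiced obstruents become voiceless word-finally. /b/ is underlying.

/b/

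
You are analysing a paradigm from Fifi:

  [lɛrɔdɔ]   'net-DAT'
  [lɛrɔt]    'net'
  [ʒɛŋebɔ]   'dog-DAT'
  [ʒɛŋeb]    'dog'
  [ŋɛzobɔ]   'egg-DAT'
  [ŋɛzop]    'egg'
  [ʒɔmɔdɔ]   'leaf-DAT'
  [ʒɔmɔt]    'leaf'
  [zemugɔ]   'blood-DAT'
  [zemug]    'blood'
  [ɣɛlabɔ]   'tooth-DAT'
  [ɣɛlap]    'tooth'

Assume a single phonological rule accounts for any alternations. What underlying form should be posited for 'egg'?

/ŋɛzop/

The root 'egg' surfaces as [ŋɛzobɔ] and [ŋɛzop], with a stem-final [b] ~ [p] alternation.
But 'dog' keeps [b] in both environments ([ʒɛŋebɔ], [ʒɛŋeb]), so there is no rule changing /b/ to [p] in isolation.
The underlying segment must be /p/; voiceless stops become voiced between vowels, yielding [b] there.
The underlying form of 'egg' is therefore /ŋɛzop/.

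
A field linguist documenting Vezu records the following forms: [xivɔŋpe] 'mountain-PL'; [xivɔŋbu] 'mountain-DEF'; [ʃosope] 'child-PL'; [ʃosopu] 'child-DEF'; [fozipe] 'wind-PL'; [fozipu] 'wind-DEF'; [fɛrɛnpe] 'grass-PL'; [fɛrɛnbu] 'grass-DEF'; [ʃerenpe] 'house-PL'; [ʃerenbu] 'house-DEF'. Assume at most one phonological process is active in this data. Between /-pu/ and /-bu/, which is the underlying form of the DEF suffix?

/-bu/

The DEF suffix surfaces as [-bu] and [-pu], depending on the final segment of the stem.
The PL suffix, which begins with [p], is invariant after every stem; so [p] is not altered by any rule here.
So the underlying form is /-bu/, and voiced stops become voiceless after a vowel.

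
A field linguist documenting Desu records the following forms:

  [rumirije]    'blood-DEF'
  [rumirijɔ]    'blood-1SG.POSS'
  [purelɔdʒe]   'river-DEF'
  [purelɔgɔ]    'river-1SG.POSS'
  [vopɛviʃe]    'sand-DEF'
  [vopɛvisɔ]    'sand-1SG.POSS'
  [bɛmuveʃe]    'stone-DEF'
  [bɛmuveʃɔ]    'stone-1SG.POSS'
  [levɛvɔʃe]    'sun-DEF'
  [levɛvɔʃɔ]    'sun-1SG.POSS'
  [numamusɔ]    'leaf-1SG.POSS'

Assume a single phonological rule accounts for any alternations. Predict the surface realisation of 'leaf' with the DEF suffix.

[numamuʃe]

In [vopɛviʃe] and [vopɛvisɔ] the final segment of 'sand' alternates: [ʃ] ~ [s].
Compare 'sun', with invariant [ʃ] in [levɛvɔʃe] and [levɛvɔʃɔ]: an analysis with underlying /ʃ/ and a rule producing [s] before the 1SG.POSS suffix would wrongly predict alternation here too.
So /s/ is underlying, and a rule of palatalization before a front vowel — /g/ and /s/ become palato-alveolar [dʒ] and [ʃ] before a front vowel — gives [ʃ].
From [numamusɔ] the stem 'leaf' is /numamus/; before a front vowel this yields [numamuʃe].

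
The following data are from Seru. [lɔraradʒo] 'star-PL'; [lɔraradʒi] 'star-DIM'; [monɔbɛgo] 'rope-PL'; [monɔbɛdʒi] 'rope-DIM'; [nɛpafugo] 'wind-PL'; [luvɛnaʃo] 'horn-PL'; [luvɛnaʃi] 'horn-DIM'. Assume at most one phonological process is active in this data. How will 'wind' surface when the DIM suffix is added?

In [monɔbɛgo] and [monɔbɛdʒi] the final segment of 'rope' alternates: [g] ~ [dʒ].
But 'star' keeps [dʒ] in both environments ([lɔraradʒo], [lɔraradʒi]), so there is no rule changing /dʒ/ to [g] before the PL suffix.
The alternation reflects palatalization before a front vowel: /g/ becomes palato-alveolar [dʒ] before a front vowel. /g/ is underlying.
The one attested form of 'wind', [nɛpafugo], shows underlying /nɛpafug/. Applying the same rule before a front vowel gives [nɛpafudʒi].

[nɛpafudʒi]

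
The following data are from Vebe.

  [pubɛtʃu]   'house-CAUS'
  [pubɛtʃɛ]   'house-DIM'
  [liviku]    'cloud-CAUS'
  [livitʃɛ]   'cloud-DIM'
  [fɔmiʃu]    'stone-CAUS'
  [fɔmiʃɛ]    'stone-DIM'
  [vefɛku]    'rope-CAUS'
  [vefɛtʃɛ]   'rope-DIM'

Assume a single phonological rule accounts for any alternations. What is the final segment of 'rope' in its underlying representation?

'rope' shows [k] ~ [tʃ] at the end of the stem ([vefɛku] vs [vefɛtʃɛ]).
But 'house' keeps [tʃ] in both environments ([pubɛtʃu], [pubɛtʃɛ]), so there is no rule changing /tʃ/ to [k] before the CAUS suffix.
The underlying segment must be /k/; /k/ becomes palato-alveolar [tʃ] before a front vowel, yielding [tʃ] there.

/k/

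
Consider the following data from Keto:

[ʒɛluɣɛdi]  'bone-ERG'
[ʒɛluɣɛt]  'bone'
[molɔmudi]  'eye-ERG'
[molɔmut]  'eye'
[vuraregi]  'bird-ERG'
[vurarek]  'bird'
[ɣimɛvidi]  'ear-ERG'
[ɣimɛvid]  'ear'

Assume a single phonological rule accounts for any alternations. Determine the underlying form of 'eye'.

/molɔmut/

The root 'eye' surfaces as [molɔmudi] and [molɔmut], with a stem-final [d] ~ [t] alternation.
Compare 'ear', with invariant [d] in [ɣimɛvidi] and [ɣimɛvid]: an analysis with underlying /d/ and a rule producing [t] in isolation would wrongly predict alternation here too.
So /t/ is underlying, and a rule of intervocalic voicing — voiceless stops become voiced between vowels — gives [d].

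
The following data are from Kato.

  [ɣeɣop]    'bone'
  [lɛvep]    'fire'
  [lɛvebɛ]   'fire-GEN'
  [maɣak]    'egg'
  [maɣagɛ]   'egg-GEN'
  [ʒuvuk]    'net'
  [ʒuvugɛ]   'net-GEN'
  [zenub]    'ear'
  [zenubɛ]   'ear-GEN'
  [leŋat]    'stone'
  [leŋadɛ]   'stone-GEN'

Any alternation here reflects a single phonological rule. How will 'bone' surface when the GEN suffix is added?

[ɣeɣobɛ]

The root 'fire' surfaces as [lɛvep] and [lɛvebɛ], with a stem-final [p] ~ [b] alternation.
Compare 'ear', with invariant [b] in [zenub] and [zenubɛ]: an analysis with underlying /b/ and a rule producing [p] in isolation would wrongly predict alternation here too.
Therefore /p/ is basic and [b] is derived by intervocalic voicing (voiceless stops become voiced between vowels).
From [ɣeɣop] the stem 'bone' is /ɣeɣop/; between vowels this yields [ɣeɣobɛ].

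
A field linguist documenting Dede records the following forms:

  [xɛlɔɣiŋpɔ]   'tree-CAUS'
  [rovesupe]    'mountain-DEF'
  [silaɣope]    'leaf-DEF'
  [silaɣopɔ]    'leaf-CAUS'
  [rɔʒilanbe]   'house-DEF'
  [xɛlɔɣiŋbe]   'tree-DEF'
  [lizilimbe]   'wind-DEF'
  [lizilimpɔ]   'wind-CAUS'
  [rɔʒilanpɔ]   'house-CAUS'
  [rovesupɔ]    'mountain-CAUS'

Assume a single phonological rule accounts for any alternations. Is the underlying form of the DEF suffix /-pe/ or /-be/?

/-be/

The DEF morpheme has two allomorphs, [-be] and [-pe].
The CAUS suffix, which begins with [p], is invariant after every stem; so [p] is not altered by any rule here.
The DEF suffix is therefore /-be/ underlyingly, with post-vocalic devoicing: voiced stops become voiceless after a vowel.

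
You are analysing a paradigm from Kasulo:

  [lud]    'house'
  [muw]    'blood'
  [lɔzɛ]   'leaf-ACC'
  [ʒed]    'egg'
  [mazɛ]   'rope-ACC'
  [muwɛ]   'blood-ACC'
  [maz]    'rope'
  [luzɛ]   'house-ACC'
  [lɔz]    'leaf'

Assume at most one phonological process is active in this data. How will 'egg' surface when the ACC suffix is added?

'house' shows [d] ~ [z] at the end of the stem ([lud] vs [luzɛ]).
The stem 'leaf' ([lɔz], [lɔzɛ]) shows [z] unchanged in both environments, so [z] cannot be basic with [d] derived in isolation.
The underlying segment must be /d/; voiced stops become fricatives between vowels, yielding [z] there.
The one attested form of 'egg', [ʒed], shows underlying /ʒed/. Applying the same rule between vowels gives [ʒezɛ].

[ʒezɛ]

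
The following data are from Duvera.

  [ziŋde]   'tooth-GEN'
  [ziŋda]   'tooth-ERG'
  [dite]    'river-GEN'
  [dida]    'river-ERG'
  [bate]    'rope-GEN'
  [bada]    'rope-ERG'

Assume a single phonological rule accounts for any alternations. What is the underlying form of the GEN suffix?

The GEN morpheme has two allomorphs, [-de] and [-te].
The ERG suffix, which begins with [d], is invariant after every stem; so [d] is not altered by any rule here.
The GEN suffix is therefore /-te/ underlyingly, with post-nasal voicing: voiceless stops become voiced after a nasal.

/-te/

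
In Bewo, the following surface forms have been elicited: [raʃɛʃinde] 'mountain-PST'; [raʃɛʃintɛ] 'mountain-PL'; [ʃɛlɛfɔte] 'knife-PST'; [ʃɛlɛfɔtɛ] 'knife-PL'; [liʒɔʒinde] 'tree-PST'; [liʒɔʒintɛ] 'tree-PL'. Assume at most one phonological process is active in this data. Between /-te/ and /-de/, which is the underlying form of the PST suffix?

/-de/

The PST morpheme has two allomorphs, [-de] and [-te].
By contrast the PL suffix keeps its initial [t] throughout — that segment must be underlying.
So the underlying form is /-de/, and voiced stops become voiceless after a vowel.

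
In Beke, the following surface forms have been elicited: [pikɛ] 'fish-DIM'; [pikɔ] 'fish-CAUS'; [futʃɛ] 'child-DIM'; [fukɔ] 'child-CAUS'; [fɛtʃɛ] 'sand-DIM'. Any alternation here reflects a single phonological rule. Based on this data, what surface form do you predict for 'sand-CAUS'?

[fɛkɔ]

The root 'child' surfaces as [futʃɛ] and [fukɔ], with a stem-final [tʃ] ~ [k] alternation.
Compare 'fish', with invariant [k] in [pikɛ] and [pikɔ]: an analysis with underlying /k/ and a rule producing [tʃ] before the DIM suffix would wrongly predict alternation here too.
So /tʃ/ is underlying, and a rule of depalatalization — palato-alveolar /tʃ/ becomes [k] when no front vowel follows — gives [k].
The one attested form of 'sand', [fɛtʃɛ], shows underlying /fɛtʃ/. Applying the same rule when no front vowel follows gives [fɛkɔ].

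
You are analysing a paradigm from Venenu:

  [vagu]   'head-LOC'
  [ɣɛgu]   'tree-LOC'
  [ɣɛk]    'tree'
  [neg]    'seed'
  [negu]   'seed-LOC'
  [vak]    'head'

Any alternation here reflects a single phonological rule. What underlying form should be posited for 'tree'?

'tree' shows [g] ~ [k] at the end of the stem ([ɣɛgu] vs [ɣɛk]).
If /g/ were underlying and a rule turned it into [k] in isolation, 'seed' would also alternate; but it has [g] in both [negu] and [neg].
Therefore /k/ is basic and [g] is derived by intervocalic voicing (voiceless stops become voiced between vowels).

/ɣɛk/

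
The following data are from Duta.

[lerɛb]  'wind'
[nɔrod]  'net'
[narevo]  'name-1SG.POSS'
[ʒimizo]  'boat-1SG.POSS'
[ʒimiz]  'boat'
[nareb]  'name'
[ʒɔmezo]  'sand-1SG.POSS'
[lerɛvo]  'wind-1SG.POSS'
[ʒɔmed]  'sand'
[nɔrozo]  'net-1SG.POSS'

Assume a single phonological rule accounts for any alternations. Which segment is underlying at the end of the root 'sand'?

/d/

'sand' shows [z] ~ [d] at the end of the stem ([ʒɔmezo] vs [ʒɔmed]).
Compare 'boat', with invariant [z] in [ʒimizo] and [ʒimiz]: an analysis with underlying /z/ and a rule producing [d] in isolation would wrongly predict alternation here too.
Therefore /d/ is basic and [z] is derived by intervocalic spirantization (voiced stops become fricatives between vowels).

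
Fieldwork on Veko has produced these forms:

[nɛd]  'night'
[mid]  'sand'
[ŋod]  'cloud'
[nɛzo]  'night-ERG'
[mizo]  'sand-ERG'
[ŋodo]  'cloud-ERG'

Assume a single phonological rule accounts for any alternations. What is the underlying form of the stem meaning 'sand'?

The root 'sand' surfaces as [mid] and [mizo], with a stem-final [d] ~ [z] alternation.
Compare 'cloud', with invariant [d] in [ŋod] and [ŋodo]: an analysis with underlying /d/ and a rule producing [z] before the ERG suffix would wrongly predict alternation here too.
The underlying segment must be /z/; voiced fricatives become stops word-finally, yielding [d] there.

/miz/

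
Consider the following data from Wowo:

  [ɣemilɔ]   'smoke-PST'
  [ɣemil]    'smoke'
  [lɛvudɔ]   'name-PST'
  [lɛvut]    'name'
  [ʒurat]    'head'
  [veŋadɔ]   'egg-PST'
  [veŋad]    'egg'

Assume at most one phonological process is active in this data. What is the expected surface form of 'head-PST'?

[ʒuradɔ]

'name' shows [d] ~ [t] at the end of the stem ([lɛvudɔ] vs [lɛvut]).
The stem 'egg' ([veŋadɔ], [veŋad]) shows [d] unchanged in both environments, so [d] cannot be basic with [t] derived in isolation.
The underlying segment must be /t/; voiceless stops become voiced between vowels, yielding [d] there.
From [ʒurat] the stem 'head' is /ʒurat/; between vowels this yields [ʒuradɔ].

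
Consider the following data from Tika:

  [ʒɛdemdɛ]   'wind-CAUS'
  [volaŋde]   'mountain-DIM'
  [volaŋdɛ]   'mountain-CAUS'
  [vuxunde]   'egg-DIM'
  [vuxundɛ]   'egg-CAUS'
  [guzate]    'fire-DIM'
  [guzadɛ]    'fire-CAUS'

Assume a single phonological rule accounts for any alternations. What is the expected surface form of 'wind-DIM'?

The DIM morpheme has two allomorphs, [-de] and [-te].
The CAUS suffix, which begins with [d], is invariant after every stem; so [d] is not altered by any rule here.
So the underlying form is /-te/, and voiceless stops become voiced after a nasal.
After 'wind', which ends in a nasal, the suffix surfaces as [-de], giving [ʒɛdemde].

[ʒɛdemde]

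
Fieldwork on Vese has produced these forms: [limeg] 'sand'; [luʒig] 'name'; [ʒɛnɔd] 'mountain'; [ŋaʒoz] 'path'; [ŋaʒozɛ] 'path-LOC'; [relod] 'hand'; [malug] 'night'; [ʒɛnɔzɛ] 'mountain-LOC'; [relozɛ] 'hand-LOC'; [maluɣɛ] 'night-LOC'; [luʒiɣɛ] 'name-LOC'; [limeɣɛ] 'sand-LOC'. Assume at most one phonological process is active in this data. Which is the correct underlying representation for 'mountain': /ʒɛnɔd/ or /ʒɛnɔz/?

/ʒɛnɔd/

The root 'mountain' surfaces as [ʒɛnɔd] and [ʒɛnɔzɛ], with a stem-final [d] ~ [z] alternation.
If /z/ were underlying and a rule turned it into [d] in isolation, 'path' would also alternate; but it has [z] in both [ŋaʒoz] and [ŋaʒozɛ].
The underlying segment must be /d/; voiced stops become fricatives between vowels, yielding [z] there.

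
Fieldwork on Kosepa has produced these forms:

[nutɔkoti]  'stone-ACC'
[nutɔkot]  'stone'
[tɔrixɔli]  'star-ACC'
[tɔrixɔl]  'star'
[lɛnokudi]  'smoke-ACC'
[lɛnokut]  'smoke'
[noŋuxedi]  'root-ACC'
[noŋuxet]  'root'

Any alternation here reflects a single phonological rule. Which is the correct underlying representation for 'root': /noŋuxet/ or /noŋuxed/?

/noŋuxed/

In [noŋuxedi] and [noŋuxet] the final segment of 'root' alternates: [d] ~ [t].
The stem 'stone' ([nutɔkoti], [nutɔkot]) shows [t] unchanged in both environments, so [t] cannot be basic with [d] derived before the ACC suffix.
The underlying segment must be /d/; voiced obstruents become voiceless word-finally, yielding [t] there.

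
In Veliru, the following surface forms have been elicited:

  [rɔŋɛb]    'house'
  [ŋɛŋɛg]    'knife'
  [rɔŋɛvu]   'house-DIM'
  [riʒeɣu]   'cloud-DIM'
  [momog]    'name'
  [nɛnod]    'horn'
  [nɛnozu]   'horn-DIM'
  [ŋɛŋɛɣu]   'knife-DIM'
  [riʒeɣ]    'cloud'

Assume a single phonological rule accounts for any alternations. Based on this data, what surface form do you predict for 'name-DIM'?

The root 'knife' surfaces as [ŋɛŋɛg] and [ŋɛŋɛɣu], with a stem-final [g] ~ [ɣ] alternation.
If /ɣ/ were underlying and a rule turned it into [g] in isolation, 'cloud' would also alternate; but it has [ɣ] in both [riʒeɣ] and [riʒeɣu].
The alternation reflects intervocalic spirantization: voiced stops become fricatives between vowels. /g/ is underlying.
The one attested form of 'name', [momog], shows underlying /momog/. Applying the same rule between vowels gives [momoɣu].

[momoɣu]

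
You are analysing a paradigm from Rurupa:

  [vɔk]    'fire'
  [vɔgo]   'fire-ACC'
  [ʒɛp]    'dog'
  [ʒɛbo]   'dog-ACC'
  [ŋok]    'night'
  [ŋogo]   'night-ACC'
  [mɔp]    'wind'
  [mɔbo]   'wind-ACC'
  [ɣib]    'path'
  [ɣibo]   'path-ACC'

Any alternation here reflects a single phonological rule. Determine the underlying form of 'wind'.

The root 'wind' surfaces as [mɔp] and [mɔbo], with a stem-final [p] ~ [b] alternation.
The stem 'path' ([ɣib], [ɣibo]) shows [b] unchanged in both environments, so [b] cannot be basic with [p] derived in isolation.
The alternation reflects intervocalic voicing: voiceless stops become voiced between vowels. /p/ is underlying.

/mɔp/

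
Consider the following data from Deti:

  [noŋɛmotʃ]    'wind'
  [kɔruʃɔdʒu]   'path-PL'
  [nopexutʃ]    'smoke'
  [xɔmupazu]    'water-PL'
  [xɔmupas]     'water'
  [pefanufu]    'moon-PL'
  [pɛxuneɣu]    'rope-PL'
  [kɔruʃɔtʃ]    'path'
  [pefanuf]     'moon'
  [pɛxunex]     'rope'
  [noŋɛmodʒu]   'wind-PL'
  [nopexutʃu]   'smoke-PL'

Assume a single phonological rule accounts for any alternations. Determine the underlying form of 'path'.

/kɔruʃɔdʒ/

'path' shows [dʒ] ~ [tʃ] at the end of the stem ([kɔruʃɔdʒu] vs [kɔruʃɔtʃ]).
If /tʃ/ were underlying and a rule turned it into [dʒ] before the PL suffix, 'smoke' would also alternate; but it has [tʃ] in both [nopexutʃu] and [nopexutʃ].
The alternation reflects word-final obstruent devoicing: voiced obstruents become voiceless word-finally. /dʒ/ is underlying.
The underlying form of 'path' is therefore /kɔruʃɔdʒ/.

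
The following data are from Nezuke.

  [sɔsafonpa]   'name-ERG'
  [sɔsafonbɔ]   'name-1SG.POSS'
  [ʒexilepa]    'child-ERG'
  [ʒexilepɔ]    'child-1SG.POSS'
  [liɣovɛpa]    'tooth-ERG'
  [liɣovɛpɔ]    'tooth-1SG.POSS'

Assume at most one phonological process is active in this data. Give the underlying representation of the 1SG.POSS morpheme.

The 1SG.POSS suffix surfaces as [-bɔ] and [-pɔ], depending on the final segment of the stem.
By contrast the ERG suffix keeps its initial [p] throughout — that segment must be underlying.
So the underlying form is /-bɔ/, and voiced stops become voiceless after a vowel.

/-bɔ/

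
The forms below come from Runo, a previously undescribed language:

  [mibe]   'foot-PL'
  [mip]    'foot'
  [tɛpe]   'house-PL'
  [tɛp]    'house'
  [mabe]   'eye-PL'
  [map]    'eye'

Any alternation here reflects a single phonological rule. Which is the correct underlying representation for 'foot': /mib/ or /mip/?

The stem for 'foot' ends in [b] in [mibe] but [p] in [mip].
The stem 'house' ([tɛpe], [tɛp]) shows [p] unchanged in both environments, so [p] cannot be basic with [b] derived before the PL suffix.
The underlying segment must be /b/; voiced obstruents become voiceless word-finally, yielding [p] there.

/mib/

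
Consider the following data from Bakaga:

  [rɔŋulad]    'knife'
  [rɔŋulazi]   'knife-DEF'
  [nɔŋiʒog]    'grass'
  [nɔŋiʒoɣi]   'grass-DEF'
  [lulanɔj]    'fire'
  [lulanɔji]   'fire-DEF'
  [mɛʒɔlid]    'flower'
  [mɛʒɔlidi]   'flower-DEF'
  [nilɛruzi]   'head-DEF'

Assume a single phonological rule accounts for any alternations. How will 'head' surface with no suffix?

In [rɔŋulad] and [rɔŋulazi] the final segment of 'knife' alternates: [d] ~ [z].
But 'flower' keeps [d] in both environments ([mɛʒɔlid], [mɛʒɔlidi]), so there is no rule changing /d/ to [z] before the DEF suffix.
The alternation reflects word-final hardening: voiced fricatives become stops word-finally. /z/ is underlying.
The one attested form of 'head', [nilɛruzi], shows underlying /nilɛruz/. Applying the same rule word-finally gives [nilɛrud].

[nilɛrud]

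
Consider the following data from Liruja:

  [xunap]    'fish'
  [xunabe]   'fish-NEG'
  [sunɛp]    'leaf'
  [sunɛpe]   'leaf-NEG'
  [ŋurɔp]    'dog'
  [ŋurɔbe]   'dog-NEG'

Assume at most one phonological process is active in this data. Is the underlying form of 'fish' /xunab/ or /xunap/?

/xunab/

The stem for 'fish' ends in [p] in [xunap] but [b] in [xunabe].
But 'leaf' keeps [p] in both environments ([sunɛp], [sunɛpe]), so there is no rule changing /p/ to [b] before the NEG suffix.
So /b/ is underlying, and a rule of word-final obstruent devoicing — voiced obstruents become voiceless word-finally — gives [p].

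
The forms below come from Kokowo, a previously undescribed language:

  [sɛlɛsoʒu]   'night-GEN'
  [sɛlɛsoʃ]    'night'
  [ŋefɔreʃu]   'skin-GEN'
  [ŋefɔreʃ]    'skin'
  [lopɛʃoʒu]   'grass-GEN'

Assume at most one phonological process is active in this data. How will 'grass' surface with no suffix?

[lopɛʃoʃ]

The root 'night' surfaces as [sɛlɛsoʒu] and [sɛlɛsoʃ], with a stem-final [ʒ] ~ [ʃ] alternation.
The stem 'skin' ([ŋefɔreʃu], [ŋefɔreʃ]) shows [ʃ] unchanged in both environments, so [ʃ] cannot be basic with [ʒ] derived before the GEN suffix.
So /ʒ/ is underlying, and a rule of word-final obstruent devoicing — voiced obstruents become voiceless word-finally — gives [ʃ].
The one attested form of 'grass', [lopɛʃoʒu], shows underlying /lopɛʃoʒ/. Applying the same rule word-finally gives [lopɛʃoʃ].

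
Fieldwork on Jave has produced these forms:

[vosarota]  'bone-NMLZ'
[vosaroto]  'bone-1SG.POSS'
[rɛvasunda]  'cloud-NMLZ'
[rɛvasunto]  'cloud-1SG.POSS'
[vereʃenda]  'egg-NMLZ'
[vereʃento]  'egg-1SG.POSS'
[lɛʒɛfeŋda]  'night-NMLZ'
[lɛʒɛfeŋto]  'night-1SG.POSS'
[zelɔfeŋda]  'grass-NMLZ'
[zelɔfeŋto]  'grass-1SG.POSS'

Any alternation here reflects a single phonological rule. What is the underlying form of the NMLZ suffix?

/-da/

The NMLZ suffix surfaces as [-da] and [-ta], depending on the final segment of the stem.
The 1SG.POSS suffix, which begins with [t], is invariant after every stem; so [t] is not altered by any rule here.
So the underlying form is /-da/, and voiced stops become voiceless after a vowel.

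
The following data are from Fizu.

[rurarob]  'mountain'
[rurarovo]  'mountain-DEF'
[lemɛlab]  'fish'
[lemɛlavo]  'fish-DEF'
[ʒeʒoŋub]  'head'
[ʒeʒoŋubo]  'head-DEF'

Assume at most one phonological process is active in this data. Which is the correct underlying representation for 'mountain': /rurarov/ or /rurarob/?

The root 'mountain' surfaces as [rurarob] and [rurarovo], with a stem-final [b] ~ [v] alternation.
If /b/ were underlying and a rule turned it into [v] before the DEF suffix, 'head' would also alternate; but it has [b] in both [ʒeʒoŋub] and [ʒeʒoŋubo].
So /v/ is underlying, and a rule of word-final hardening — voiced fricatives become stops word-finally — gives [b].

/rurarov/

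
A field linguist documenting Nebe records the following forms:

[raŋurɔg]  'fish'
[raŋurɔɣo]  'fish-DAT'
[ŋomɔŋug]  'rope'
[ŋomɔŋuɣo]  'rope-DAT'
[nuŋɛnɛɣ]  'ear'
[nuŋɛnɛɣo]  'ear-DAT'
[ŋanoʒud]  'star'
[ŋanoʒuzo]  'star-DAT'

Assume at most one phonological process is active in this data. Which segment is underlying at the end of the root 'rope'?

/g/

In [ŋomɔŋug] and [ŋomɔŋuɣo] the final segment of 'rope' alternates: [g] ~ [ɣ].
Compare 'ear', with invariant [ɣ] in [nuŋɛnɛɣ] and [nuŋɛnɛɣo]: an analysis with underlying /ɣ/ and a rule producing [g] in isolation would wrongly predict alternation here too.
The alternation reflects intervocalic spirantization: voiced stops become fricatives between vowels. /g/ is underlying.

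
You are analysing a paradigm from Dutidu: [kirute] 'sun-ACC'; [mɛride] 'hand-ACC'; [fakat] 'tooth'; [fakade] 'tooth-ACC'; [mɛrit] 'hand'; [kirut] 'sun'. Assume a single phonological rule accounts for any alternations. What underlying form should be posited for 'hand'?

/mɛrid/

The root 'hand' surfaces as [mɛrit] and [mɛride], with a stem-final [t] ~ [d] alternation.
Compare 'sun', with invariant [t] in [kirut] and [kirute]: an analysis with underlying /t/ and a rule producing [d] before the ACC suffix would wrongly predict alternation here too.
Therefore /d/ is basic and [t] is derived by word-final obstruent devoicing (voiced obstruents become voiceless word-finally).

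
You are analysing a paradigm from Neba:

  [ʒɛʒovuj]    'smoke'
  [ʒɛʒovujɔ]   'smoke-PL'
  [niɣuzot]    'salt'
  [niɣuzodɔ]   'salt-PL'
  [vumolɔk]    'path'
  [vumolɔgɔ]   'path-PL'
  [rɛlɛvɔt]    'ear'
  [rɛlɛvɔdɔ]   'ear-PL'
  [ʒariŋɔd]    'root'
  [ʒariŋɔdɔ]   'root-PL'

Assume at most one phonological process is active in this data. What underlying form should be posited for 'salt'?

/niɣuzot/

In [niɣuzot] and [niɣuzodɔ] the final segment of 'salt' alternates: [t] ~ [d].
Compare 'root', with invariant [d] in [ʒariŋɔd] and [ʒariŋɔdɔ]: an analysis with underlying /d/ and a rule producing [t] in isolation would wrongly predict alternation here too.
Therefore /t/ is basic and [d] is derived by intervocalic voicing (voiceless stops become voiced between vowels).
Hence 'salt' is /niɣuzot/ underlyingly.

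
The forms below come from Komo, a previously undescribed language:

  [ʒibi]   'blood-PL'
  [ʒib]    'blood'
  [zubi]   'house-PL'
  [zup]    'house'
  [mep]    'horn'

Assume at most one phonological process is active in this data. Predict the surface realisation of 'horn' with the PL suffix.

'house' shows [b] ~ [p] at the end of the stem ([zubi] vs [zup]).
Compare 'blood', with invariant [b] in [ʒibi] and [ʒib]: an analysis with underlying /b/ and a rule producing [p] in isolation would wrongly predict alternation here too.
So /p/ is underlying, and a rule of intervocalic voicing — voiceless stops become voiced between vowels — gives [b].
From [mep] the stem 'horn' is /mep/; between vowels this yields [mebi].

[mebi]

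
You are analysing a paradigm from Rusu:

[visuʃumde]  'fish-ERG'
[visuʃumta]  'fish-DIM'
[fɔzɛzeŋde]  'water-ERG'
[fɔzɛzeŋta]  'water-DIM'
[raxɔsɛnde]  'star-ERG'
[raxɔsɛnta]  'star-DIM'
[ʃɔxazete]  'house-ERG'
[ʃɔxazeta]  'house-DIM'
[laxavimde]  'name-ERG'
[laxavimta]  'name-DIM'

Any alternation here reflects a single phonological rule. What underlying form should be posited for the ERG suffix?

The ERG morpheme has two allomorphs, [-de] and [-te].
By contrast the DIM suffix keeps its initial [t] throughout — that segment must be underlying.
So the underlying form is /-de/, and voiced stops become voiceless after a vowel.

/-de/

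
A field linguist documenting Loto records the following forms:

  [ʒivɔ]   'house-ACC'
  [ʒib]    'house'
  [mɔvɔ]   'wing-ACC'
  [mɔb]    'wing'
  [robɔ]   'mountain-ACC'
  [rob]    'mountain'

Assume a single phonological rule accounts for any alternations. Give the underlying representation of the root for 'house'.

'house' shows [v] ~ [b] at the end of the stem ([ʒivɔ] vs [ʒib]).
Compare 'mountain', with invariant [b] in [robɔ] and [rob]: an analysis with underlying /b/ and a rule producing [v] before the ACC suffix would wrongly predict alternation here too.
The alternation reflects word-final hardening: voiced fricatives become stops word-finally. /v/ is underlying.
So 'house' = /ʒiv/.

/ʒiv/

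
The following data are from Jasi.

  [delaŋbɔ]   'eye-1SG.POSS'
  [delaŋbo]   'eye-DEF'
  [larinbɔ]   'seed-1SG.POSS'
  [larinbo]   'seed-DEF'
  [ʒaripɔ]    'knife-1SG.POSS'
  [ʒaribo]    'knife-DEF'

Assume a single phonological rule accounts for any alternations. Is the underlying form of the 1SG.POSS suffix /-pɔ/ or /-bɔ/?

/-pɔ/

The 1SG.POSS suffix surfaces as [-bɔ] and [-pɔ], depending on the final segment of the stem.
By contrast the DEF suffix keeps its initial [b] throughout — that segment must be underlying.
So the underlying form is /-pɔ/, and voiceless stops become voiced after a nasal.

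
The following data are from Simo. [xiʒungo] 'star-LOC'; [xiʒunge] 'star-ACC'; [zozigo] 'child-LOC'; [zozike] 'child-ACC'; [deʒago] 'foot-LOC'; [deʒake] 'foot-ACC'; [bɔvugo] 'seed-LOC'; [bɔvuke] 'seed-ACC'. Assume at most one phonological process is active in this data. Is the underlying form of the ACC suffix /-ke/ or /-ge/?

/-ke/

The ACC morpheme has two allomorphs, [-ge] and [-ke].
By contrast the LOC suffix keeps its initial [g] throughout — that segment must be underlying.
So the underlying form is /-ke/, and voiceless stops become voiced after a nasal.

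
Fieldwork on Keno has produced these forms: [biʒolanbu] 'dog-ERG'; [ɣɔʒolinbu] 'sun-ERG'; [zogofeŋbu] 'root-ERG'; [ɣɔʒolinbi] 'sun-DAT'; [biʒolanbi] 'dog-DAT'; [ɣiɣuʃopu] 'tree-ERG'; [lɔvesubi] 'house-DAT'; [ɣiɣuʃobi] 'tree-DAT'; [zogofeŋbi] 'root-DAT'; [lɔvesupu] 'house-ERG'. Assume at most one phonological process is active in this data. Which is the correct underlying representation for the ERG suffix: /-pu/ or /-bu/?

/-pu/

The ERG suffix surfaces as [-bu] and [-pu], depending on the final segment of the stem.
The DAT suffix, which begins with [b], is invariant after every stem; so [b] is not altered by any rule here.
The ERG suffix is therefore /-pu/ underlyingly, with post-nasal voicing: voiceless stops become voiced after a nasal.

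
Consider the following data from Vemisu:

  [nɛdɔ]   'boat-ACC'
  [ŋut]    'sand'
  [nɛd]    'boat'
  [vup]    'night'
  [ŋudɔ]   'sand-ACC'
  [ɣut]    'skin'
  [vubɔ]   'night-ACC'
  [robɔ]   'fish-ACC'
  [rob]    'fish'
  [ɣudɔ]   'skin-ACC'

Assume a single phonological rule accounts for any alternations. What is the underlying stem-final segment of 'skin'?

'skin' shows [d] ~ [t] at the end of the stem ([ɣudɔ] vs [ɣut]).
If /d/ were underlying and a rule turned it into [t] in isolation, 'boat' would also alternate; but it has [d] in both [nɛdɔ] and [nɛd].
So /t/ is underlying, and a rule of intervocalic voicing — voiceless stops become voiced between vowels — gives [d].

/t/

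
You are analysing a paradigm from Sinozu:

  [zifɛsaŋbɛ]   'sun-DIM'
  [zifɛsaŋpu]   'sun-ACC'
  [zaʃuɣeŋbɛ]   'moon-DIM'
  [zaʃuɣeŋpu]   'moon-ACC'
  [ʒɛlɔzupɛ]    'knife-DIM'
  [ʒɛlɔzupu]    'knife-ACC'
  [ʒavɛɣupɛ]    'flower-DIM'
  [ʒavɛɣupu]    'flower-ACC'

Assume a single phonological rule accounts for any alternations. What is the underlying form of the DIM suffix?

The DIM suffix surfaces as [-bɛ] and [-pɛ], depending on the final segment of the stem.
The ACC suffix, which begins with [p], is invariant after every stem; so [p] is not altered by any rule here.
So the underlying form is /-bɛ/, and voiced stops become voiceless after a vowel.

/-bɛ/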